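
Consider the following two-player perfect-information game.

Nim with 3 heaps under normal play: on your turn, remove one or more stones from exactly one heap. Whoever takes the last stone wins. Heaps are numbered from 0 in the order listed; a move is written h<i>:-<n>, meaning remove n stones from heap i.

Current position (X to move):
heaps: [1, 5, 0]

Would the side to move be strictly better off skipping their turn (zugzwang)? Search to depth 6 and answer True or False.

zugzwang((1,5,0), X) = False

[(1,5,0)] X move#1: h0:-1:-1/(0,5,0), h1:-1:-1/(1,4,0), h1:-2:-1/(1,3,0), h1:-3:-1/(1,2,0), h1:-4:+1/(1,1,0)*, h1:-5:-1/(1,0,0)
[(1,1,0)] O move#2: h0:-1:-1/(0,1,0)*, h1:-1:-1/(1,0,0)
[(0,1,0)] X move#3: h1:-1:+1/(0,0,0)*
[(0,0,0)] end (terminal -1, O#4); searched (1,5,0) to 6
pass branch (O moves first from the same position):
  | [(1,5,0)] O move#1: h0:-1:-1/(0,5,0), h1:-1:-1/(1,4,0), h1:-2:-1/(1,3,0), h1:-3:-1/(1,2,0), h1:-4:+1/(1,1,0)*, h1:-5:-1/(1,0,0)
  | [(1,1,0)] X move#2: h0:-1:-1/(0,1,0)*, h1:-1:-1/(1,0,0)
  | [(0,1,0)] O move#3: h1:-1:+1/(0,0,0)*
  | [(0,0,0)] end (terminal -1, X#4); searched (1,5,0) to 6
X moving scores +1; X passing scores -1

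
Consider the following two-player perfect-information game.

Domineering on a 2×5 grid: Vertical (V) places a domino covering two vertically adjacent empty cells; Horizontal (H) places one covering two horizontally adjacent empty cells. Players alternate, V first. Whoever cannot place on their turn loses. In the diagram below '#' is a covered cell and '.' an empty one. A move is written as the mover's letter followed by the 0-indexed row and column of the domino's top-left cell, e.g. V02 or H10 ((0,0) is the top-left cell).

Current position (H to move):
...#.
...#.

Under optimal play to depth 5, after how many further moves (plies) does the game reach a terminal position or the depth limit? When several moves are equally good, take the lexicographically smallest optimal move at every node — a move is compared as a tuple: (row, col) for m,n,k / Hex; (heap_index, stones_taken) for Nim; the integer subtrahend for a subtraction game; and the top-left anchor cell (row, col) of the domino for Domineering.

PV length from [...#./...#.]: 4 plies

[...#./...#.] H move#1: H00:-1/##.#./...#.*, H01:-1/.###./...#., H10:-1/...#./##.#., H11:-1/...#./.###.
[##.#./...#.] V move#2: V02:+1/####./..##.*, V04:-1/##.##/...##
[####./..##.] H move#3: H10:-1/####./####.*
[####./####.] V move#4: V04:+1/#####/#####*
[#####/#####] end (terminal -1, H#5); searched ...#./...#. to 5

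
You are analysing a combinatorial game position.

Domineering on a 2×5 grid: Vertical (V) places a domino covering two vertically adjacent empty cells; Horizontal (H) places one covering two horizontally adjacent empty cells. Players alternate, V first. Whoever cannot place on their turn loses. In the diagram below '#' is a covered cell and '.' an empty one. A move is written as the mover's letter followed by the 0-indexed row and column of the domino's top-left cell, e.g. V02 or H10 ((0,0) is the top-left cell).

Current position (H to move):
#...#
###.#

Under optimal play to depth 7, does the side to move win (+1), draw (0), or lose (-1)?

value(#...#/###.#, H) = +1

[#...#/###.#] H move#1: H01:-1/###.#/###.#, H02:+1/#.###/###.#*
[#.###/###.#] end (terminal -1, V#2); searched #...#/###.# to 7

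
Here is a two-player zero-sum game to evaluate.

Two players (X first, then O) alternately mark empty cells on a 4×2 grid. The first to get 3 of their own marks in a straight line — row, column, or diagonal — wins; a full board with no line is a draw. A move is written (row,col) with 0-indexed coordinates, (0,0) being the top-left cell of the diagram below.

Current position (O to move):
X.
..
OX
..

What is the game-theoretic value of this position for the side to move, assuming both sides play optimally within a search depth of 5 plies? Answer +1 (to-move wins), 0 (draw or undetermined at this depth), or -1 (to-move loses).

value(X./../OX/.., O) = 0

p1 O@[X./../OX/..]: (0,1)[XO/../OX/..]+0* (1,0)[X./O./OX/..]+0 (1,1)[X./.O/OX/..]+0 (3,0)[X./../OX/O.]+0 (3,1)[X./../OX/.O]+0
p2 X@[XO/../OX/..]: (1,0)[XO/X./OX/..]+0* (1,1)[XO/.X/OX/..]+0 (3,0)[XO/../OX/X.]+0 (3,1)[XO/../OX/.X]+0
p3 O@[XO/X./OX/..]: (1,1)[XO/XO/OX/..]+0* (3,0)[XO/X./OX/O.]+0 (3,1)[XO/X./OX/.O]+0
p4 X@[XO/XO/OX/..]: (3,0)[XO/XO/OX/X.]+0* (3,1)[XO/XO/OX/.X]+0
p5 O@[XO/XO/OX/X.]: (3,1)[XO/XO/OX/XO]+0*
p6 X@[XO/XO/OX/XO] terminal +0; root [X./../OX/..] d5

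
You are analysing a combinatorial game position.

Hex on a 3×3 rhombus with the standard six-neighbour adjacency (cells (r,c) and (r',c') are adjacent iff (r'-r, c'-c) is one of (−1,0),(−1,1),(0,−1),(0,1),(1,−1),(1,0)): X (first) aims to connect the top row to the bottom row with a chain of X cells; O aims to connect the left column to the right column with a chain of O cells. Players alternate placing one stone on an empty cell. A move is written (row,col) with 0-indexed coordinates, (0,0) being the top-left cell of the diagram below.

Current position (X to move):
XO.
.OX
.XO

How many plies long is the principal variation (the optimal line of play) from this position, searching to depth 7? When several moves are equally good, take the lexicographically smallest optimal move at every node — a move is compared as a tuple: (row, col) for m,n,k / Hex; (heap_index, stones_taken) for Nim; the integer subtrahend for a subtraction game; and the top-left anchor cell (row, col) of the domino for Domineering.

PV length from [XO./.OX/.XO]: 1 ply

p1 X@[XO./.OX/.XO]: (0,2)[XOX/.OX/.XO]+1* (1,0)[XO./XOX/.XO]+1 (2,0)[XO./.OX/XXO]+1
p2 O@[XOX/.OX/.XO] terminal -1; root [XO./.OX/.XO] d7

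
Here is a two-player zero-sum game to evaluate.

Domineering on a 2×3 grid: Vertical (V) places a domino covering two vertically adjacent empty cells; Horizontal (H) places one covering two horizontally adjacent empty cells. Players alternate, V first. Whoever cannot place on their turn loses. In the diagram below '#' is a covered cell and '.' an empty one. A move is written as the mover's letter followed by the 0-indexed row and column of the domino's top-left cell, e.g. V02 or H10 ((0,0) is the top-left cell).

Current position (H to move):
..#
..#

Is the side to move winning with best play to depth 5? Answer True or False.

H winning at [..#/..#]: True

p1 H@[..#/..#]: H00[###/..#]+1* H10[..#/###]+1
p2 V@[###/..#] terminal -1; root [..#/..#] d5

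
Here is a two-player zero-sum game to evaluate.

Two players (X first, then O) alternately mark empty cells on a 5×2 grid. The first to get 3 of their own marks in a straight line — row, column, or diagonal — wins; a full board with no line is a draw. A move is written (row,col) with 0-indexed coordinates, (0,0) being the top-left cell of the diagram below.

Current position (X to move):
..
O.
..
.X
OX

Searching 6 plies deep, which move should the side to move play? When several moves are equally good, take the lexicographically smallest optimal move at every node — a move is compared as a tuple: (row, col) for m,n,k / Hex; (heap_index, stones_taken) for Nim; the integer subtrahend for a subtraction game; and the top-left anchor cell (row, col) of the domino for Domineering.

p1 X@[../O./../.X/OX]: (0,0)[X./O./../.X/OX]+0 (0,1)[.X/O./../.X/OX]+0 (1,1)[../OX/../.X/OX]+0 (2,0)[../O./X./.X/OX]+0 (2,1)[../O./.X/.X/OX]+1* (3,0)[../O./../XX/OX]+0
p2 O@[../O./.X/.X/OX] terminal -1; root [../O./../.X/OX] d6

X's best at [../O./../.X/OX]: (2,1)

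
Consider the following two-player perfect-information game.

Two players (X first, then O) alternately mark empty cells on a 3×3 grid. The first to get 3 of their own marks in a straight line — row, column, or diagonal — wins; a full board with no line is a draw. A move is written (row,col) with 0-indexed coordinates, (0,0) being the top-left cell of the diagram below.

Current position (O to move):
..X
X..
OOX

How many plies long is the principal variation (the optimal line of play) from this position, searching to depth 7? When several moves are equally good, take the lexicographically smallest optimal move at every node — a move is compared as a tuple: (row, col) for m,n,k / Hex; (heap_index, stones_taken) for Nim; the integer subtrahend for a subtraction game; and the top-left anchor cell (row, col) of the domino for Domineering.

p1 O@[..X/X../OOX]: (0,0)[O.X/X../OOX]-1* (0,1)[.OX/X../OOX]-1 (1,1)[..X/XO./OOX]-1 (1,2)[..X/X.O/OOX]-1
p2 X@[O.X/X../OOX]: (0,1)[OXX/X../OOX]+0 (1,1)[O.X/XX./OOX]+0 (1,2)[O.X/X.X/OOX]+1*
p3 O@[O.X/X.X/OOX] terminal -1; root [..X/X../OOX] d7

PV length from [..X/X../OOX]: 2 plies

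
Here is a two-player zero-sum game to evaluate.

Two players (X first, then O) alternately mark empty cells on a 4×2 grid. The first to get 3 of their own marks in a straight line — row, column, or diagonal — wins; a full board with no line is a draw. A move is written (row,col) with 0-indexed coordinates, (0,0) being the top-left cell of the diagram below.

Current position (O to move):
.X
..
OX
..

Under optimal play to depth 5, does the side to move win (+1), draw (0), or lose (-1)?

ply 1, O at .X/../OX/.. | (0,0)=-1→OX/../OX/..; (1,0)=-1→.X/O./OX/..; (1,1)=+0→.X/.O/OX/..*; (3,0)=-1→.X/../OX/O.; (3,1)=-1→.X/../OX/.O
ply 2, X at .X/.O/OX/.. | (0,0)=+0→XX/.O/OX/..*; (1,0)=+0→.X/XO/OX/..; (3,0)=+0→.X/.O/OX/X.; (3,1)=-1→.X/.O/OX/.X
ply 3, O at XX/.O/OX/.. | (1,0)=+0→XX/OO/OX/..*; (3,0)=+0→XX/.O/OX/O.; (3,1)=+0→XX/.O/OX/.O
ply 4, X at XX/OO/OX/.. | (3,0)=+0→XX/OO/OX/X.*; (3,1)=-1→XX/OO/OX/.X
ply 5, O at XX/OO/OX/X. | (3,1)=+0→XX/OO/OX/XO*
ply 6: XX/OO/OX/XO is terminal +0 (X); from .X/../OX/.. depth 5

value(.X/../OX/.., O) = 0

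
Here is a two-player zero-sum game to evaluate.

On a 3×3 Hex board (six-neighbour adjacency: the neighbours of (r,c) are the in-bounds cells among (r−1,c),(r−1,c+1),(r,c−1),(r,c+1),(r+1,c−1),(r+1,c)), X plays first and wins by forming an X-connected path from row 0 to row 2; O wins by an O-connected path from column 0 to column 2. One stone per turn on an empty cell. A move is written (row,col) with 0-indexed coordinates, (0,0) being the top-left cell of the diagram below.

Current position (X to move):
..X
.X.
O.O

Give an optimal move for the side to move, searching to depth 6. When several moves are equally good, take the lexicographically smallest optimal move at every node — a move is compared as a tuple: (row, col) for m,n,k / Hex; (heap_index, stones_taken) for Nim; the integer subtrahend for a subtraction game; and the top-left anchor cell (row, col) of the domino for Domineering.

X's best at [..X/.X./O.O]: (2,1)

p1 X@[..X/.X./O.O]: (0,0)[X.X/.X./O.O]-1 (0,1)[.XX/.X./O.O]-1 (1,0)[..X/XX./O.O]-1 (1,2)[..X/.XX/O.O]-1 (2,1)[..X/.X./OXO]+1*
p2 O@[..X/.X./OXO] terminal -1; root [..X/.X./O.O] d6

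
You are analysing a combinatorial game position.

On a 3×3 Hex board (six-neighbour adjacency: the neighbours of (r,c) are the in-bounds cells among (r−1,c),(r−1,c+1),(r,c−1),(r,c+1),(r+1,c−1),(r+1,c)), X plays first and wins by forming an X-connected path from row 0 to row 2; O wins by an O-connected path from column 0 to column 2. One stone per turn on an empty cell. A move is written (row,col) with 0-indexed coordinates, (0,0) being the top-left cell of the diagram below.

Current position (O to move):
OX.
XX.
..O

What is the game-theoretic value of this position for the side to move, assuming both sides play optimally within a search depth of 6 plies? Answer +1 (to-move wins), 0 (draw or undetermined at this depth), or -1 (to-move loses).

[OX./XX./..O] O move#1: (0,2):-1/OXO/XX./..O*, (1,2):-1/OX./XXO/..O, (2,0):-1/OX./XX./O.O, (2,1):-1/OX./XX./.OO
[OXO/XX./..O] X move#2: (1,2):+1/OXO/XXX/..O*, (2,0):+1/OXO/XX./X.O, (2,1):+1/OXO/XX./.XO
[OXO/XXX/..O] O move#3: (2,0):-1/OXO/XXX/O.O*, (2,1):-1/OXO/XXX/.OO
[OXO/XXX/O.O] X move#4: (2,1):+1/OXO/XXX/OXO*
[OXO/XXX/OXO] end (terminal -1, O#5); searched OX./XX./..O to 6

value(OX./XX./..O, O) = -1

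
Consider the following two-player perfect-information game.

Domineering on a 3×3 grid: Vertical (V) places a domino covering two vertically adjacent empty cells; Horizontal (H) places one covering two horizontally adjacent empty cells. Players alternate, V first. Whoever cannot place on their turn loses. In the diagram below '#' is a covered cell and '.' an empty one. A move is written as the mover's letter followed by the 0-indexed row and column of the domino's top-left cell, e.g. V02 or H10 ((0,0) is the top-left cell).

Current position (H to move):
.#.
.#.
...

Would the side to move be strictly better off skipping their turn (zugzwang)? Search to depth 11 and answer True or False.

zugzwang(.#./.#./..., H) = False

ply 1, H at .#./.#./... | H20=-1→.#./.#./##.*; H21=-1→.#./.#./.##
ply 2, V at .#./.#./##. | V00=+1→##./##./##.*; V02=+1→.##/.##/##.; V12=+1→.#./.##/###
ply 3: ##./##./##. is terminal -1 (H); from .#./.#./... depth 11
suppose H passes — search the same position with V to move:
pass> ply 1, V at .#./.#./... | V00=+1→##./##./...*; V02=+1→.##/.##/...; V10=+1→.#./##./#..; V12=+1→.#./.##/..#
pass> ply 2, H at ##./##./... | H20=-1→##./##./##.*; H21=-1→##./##./.##
pass> ply 3, V at ##./##./##. | V02=+1→###/###/##.*; V12=+1→##./###/###
pass> ply 4: ###/###/##. is terminal -1 (H); from .#./.#./... depth 11
for H: play -1, pass -1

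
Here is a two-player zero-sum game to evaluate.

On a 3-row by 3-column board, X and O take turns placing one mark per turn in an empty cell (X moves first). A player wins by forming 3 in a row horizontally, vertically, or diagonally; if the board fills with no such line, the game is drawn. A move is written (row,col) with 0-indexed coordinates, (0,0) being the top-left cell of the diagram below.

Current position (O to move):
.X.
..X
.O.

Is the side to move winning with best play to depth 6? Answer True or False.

O winning at [.X./..X/.O.]: False

ply 1, O at .X./..X/.O. | (0,0)=+0→OX./..X/.O.*; (0,2)=+0→.XO/..X/.O.; (1,0)=-1→.X./O.X/.O.; (1,1)=-1→.X./.OX/.O.; (2,0)=-1→.X./..X/OO.; (2,2)=-1→.X./..X/.OO
ply 2, X at OX./..X/.O. | (0,2)=-1→OXX/..X/.O.; (1,0)=+0→OX./X.X/.O.*; (1,1)=+0→OX./.XX/.O.; (2,0)=+0→OX./..X/XO.; (2,2)=+0→OX./..X/.OX
ply 3, O at OX./X.X/.O. | (0,2)=-1→OXO/X.X/.O.; (1,1)=+0→OX./XOX/.O.*; (2,0)=-1→OX./X.X/OO.; (2,2)=-1→OX./X.X/.OO
ply 4, X at OX./XOX/.O. | (0,2)=-1→OXX/XOX/.O.; (2,0)=-1→OX./XOX/XO.; (2,2)=+0→OX./XOX/.OX*
ply 5, O at OX./XOX/.OX | (0,2)=+0→OXO/XOX/.OX*; (2,0)=-1→OX./XOX/OOX
ply 6, X at OXO/XOX/.OX | (2,0)=+0→OXO/XOX/XOX*
ply 7: OXO/XOX/XOX is terminal +0 (O); from .X./..X/.O. depth 6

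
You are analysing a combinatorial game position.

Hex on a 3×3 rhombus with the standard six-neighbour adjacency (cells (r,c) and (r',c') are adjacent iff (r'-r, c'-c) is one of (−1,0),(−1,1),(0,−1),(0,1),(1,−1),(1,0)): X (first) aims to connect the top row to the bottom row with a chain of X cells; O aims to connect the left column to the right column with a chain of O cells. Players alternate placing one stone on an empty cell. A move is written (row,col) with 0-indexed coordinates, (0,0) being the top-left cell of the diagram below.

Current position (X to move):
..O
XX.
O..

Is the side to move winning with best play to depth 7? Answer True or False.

p1 X@[..O/XX./O..]: (0,0)[X.O/XX./O..]-1 (0,1)[.XO/XX./O..]-1 (1,2)[..O/XXX/O..]+1* (2,1)[..O/XX./OX.]+1 (2,2)[..O/XX./O.X]+1
p2 O@[..O/XXX/O..]: (0,0)[O.O/XXX/O..]-1* (0,1)[.OO/XXX/O..]-1 (2,1)[..O/XXX/OO.]-1 (2,2)[..O/XXX/O.O]-1
p3 X@[O.O/XXX/O..]: (0,1)[OXO/XXX/O..]+1* (2,1)[O.O/XXX/OX.]-1 (2,2)[O.O/XXX/O.X]-1
p4 O@[OXO/XXX/O..]: (2,1)[OXO/XXX/OO.]-1* (2,2)[OXO/XXX/O.O]-1
p5 X@[OXO/XXX/OO.]: (2,2)[OXO/XXX/OOX]+1*
p6 O@[OXO/XXX/OOX] terminal -1; root [..O/XX./O..] d7

X winning at [..O/XX./O..]: True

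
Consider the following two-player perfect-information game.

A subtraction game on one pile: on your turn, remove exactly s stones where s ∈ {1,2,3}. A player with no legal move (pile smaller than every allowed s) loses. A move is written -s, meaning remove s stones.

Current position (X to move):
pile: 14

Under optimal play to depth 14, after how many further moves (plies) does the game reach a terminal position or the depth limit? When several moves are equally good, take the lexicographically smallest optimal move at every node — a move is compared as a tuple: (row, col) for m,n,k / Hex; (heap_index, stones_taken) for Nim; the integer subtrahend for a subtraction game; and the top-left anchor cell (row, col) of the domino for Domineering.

PV length from [14]: 7 plies

[14] X move#1: -1:-1/13, -2:+1/12*, -3:-1/11
[12] O move#2: -1:-1/11*, -2:-1/10, -3:-1/9
[11] X move#3: -1:-1/10, -2:-1/9, -3:+1/8*
[8] O move#4: -1:-1/7*, -2:-1/6, -3:-1/5
[7] X move#5: -1:-1/6, -2:-1/5, -3:+1/4*
[4] O move#6: -1:-1/3*, -2:-1/2, -3:-1/1
[3] X move#7: -1:-1/2, -2:-1/1, -3:+1/0*
[0] end (terminal -1, O#8); searched 14 to 14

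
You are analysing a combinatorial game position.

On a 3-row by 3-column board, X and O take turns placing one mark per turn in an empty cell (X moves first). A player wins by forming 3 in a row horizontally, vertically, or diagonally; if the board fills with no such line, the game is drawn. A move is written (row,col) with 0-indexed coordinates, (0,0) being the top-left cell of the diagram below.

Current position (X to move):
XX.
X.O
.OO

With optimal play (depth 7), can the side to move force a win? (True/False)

p1 X@[XX./X.O/.OO]: (0,2)[XXX/X.O/.OO]+1* (1,1)[XX./XXO/.OO]-1 (2,0)[XX./X.O/XOO]+1
p2 O@[XXX/X.O/.OO] terminal -1; root [XX./X.O/.OO] d7

X winning at [XX./X.O/.OO]: True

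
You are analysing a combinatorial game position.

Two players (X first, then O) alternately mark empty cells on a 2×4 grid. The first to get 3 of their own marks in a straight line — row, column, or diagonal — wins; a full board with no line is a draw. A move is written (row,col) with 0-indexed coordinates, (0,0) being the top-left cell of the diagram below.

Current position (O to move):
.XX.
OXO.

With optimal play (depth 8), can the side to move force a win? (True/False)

O winning at [.XX./OXO.]: False

[.XX./OXO.] O move#1: (0,0):-1/OXX./OXO.*, (0,3):-1/.XXO/OXO., (1,3):-1/.XX./OXOO
[OXX./OXO.] X move#2: (0,3):+1/OXXX/OXO.*, (1,3):+0/OXX./OXOX
[OXXX/OXO.] end (terminal -1, O#3); searched .XX./OXO. to 8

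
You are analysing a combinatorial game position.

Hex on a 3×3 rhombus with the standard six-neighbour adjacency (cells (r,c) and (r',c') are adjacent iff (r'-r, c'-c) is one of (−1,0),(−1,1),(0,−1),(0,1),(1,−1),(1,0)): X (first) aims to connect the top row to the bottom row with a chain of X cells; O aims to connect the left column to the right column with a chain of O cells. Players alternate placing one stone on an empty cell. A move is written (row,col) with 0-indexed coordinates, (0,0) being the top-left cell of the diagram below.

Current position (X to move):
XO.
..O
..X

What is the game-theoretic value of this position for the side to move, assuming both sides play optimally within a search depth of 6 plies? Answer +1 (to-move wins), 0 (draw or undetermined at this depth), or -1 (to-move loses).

value(XO./..O/..X, X) = +1

ply 1, X at XO./..O/..X | (0,2)=-1→XOX/..O/..X; (1,0)=-1→XO./X.O/..X; (1,1)=+1→XO./.XO/..X*; (2,0)=-1→XO./..O/X.X; (2,1)=-1→XO./..O/.XX
ply 2, O at XO./.XO/..X | (0,2)=-1→XOO/.XO/..X*; (1,0)=-1→XO./OXO/..X; (2,0)=-1→XO./.XO/O.X; (2,1)=-1→XO./.XO/.OX
ply 3, X at XOO/.XO/..X | (1,0)=+1→XOO/XXO/..X*; (2,0)=-1→XOO/.XO/X.X; (2,1)=-1→XOO/.XO/.XX
ply 4, O at XOO/XXO/..X | (2,0)=-1→XOO/XXO/O.X*; (2,1)=-1→XOO/XXO/.OX
ply 5, X at XOO/XXO/O.X | (2,1)=+1→XOO/XXO/OXX*
ply 6: XOO/XXO/OXX is terminal -1 (O); from XO./..O/..X depth 6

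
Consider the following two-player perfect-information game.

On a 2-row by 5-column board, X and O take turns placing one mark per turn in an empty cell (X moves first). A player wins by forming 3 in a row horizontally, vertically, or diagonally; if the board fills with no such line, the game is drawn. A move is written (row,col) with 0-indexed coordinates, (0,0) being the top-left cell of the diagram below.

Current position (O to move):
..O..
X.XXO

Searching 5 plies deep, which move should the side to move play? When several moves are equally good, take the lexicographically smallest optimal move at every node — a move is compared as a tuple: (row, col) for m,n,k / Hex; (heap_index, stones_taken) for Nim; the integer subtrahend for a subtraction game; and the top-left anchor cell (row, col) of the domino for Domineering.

O's best at [..O../X.XXO]: (1,1)

p1 O@[..O../X.XXO]: (0,0)[O.O../X.XXO]-1 (0,1)[.OO../X.XXO]-1 (0,3)[..OO./X.XXO]-1 (0,4)[..O.O/X.XXO]-1 (1,1)[..O../XOXXO]+0*
p2 X@[..O../XOXXO]: (0,0)[X.O../XOXXO]-1 (0,1)[.XO../XOXXO]+0* (0,3)[..OX./XOXXO]+0 (0,4)[..O.X/XOXXO]-1
p3 O@[.XO../XOXXO]: (0,0)[OXO../XOXXO]+0* (0,3)[.XOO./XOXXO]+0 (0,4)[.XO.O/XOXXO]+0
p4 X@[OXO../XOXXO]: (0,3)[OXOX./XOXXO]+0* (0,4)[OXO.X/XOXXO]+0
p5 O@[OXOX./XOXXO]: (0,4)[OXOXO/XOXXO]+0*
p6 X@[OXOXO/XOXXO] terminal +0; root [..O../X.XXO] d5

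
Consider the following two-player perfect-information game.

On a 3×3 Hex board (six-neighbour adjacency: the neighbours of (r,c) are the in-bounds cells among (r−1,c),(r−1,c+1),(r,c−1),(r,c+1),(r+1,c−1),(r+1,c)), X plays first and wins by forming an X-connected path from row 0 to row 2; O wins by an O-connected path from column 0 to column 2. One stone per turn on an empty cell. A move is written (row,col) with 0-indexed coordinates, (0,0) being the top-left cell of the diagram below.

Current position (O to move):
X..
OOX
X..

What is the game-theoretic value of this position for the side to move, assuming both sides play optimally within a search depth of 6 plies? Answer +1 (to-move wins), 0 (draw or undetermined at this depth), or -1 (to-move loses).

value(X../OOX/X.., O) = +1

[X../OOX/X..] O move#1: (0,1):-1/XO./OOX/X.., (0,2):+1/X.O/OOX/X..*, (2,1):+1/X../OOX/XO., (2,2):+1/X../OOX/X.O
[X.O/OOX/X..] end (terminal -1, X#2); searched X../OOX/X.. to 6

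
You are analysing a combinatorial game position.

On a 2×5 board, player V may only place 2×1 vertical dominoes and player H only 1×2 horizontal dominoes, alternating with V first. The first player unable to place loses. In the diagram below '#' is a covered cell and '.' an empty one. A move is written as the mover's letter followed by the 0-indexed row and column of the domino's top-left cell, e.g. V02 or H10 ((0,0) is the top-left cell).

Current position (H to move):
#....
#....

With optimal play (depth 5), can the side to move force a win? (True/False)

p1 H@[#..../#....]: H01[###../#....]-1 H02[#.##./#....]+1* H03[#..##/#....]-1 H11[#..../###..]-1 H12[#..../#.##.]+1 H13[#..../#..##]-1
p2 V@[#.##./#....]: V01[####./##...]-1* V04[#.###/#...#]-1
p3 H@[####./##...]: H12[####./####.]-1 H13[####./##.##]+1*
p4 V@[####./##.##] terminal -1; root [#..../#....] d5

H winning at [#..../#....]: True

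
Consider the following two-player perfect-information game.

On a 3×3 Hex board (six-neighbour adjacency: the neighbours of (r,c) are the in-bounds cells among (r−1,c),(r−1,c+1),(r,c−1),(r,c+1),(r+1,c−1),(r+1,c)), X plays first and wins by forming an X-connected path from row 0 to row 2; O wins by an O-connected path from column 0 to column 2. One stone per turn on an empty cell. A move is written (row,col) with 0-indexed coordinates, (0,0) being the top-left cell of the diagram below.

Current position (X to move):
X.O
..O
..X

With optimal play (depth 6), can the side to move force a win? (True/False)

[X.O/..O/..X] X move#1: (0,1):-1/XXO/..O/..X, (1,0):-1/X.O/X.O/..X, (1,1):+1/X.O/.XO/..X*, (2,0):-1/X.O/..O/X.X, (2,1):-1/X.O/..O/.XX
[X.O/.XO/..X] O move#2: (0,1):-1/XOO/.XO/..X*, (1,0):-1/X.O/OXO/..X, (2,0):-1/X.O/.XO/O.X, (2,1):-1/X.O/.XO/.OX
[XOO/.XO/..X] X move#3: (1,0):+1/XOO/XXO/..X*, (2,0):-1/XOO/.XO/X.X, (2,1):-1/XOO/.XO/.XX
[XOO/XXO/..X] O move#4: (2,0):-1/XOO/XXO/O.X*, (2,1):-1/XOO/XXO/.OX
[XOO/XXO/O.X] X move#5: (2,1):+1/XOO/XXO/OXX*
[XOO/XXO/OXX] end (terminal -1, O#6); searched X.O/..O/..X to 6

X winning at [X.O/..O/..X]: True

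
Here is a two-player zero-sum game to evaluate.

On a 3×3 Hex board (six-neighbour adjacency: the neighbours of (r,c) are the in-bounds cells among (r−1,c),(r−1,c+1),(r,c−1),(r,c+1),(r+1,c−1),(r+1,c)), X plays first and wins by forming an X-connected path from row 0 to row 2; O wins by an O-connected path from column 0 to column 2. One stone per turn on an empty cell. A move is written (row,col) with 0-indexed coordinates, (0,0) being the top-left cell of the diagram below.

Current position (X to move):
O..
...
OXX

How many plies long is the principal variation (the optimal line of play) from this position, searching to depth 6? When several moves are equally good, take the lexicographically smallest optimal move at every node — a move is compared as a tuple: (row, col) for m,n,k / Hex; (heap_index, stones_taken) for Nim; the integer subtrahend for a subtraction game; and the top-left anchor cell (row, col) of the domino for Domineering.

p1 X@[O../.../OXX]: (0,1)[OX./.../OXX]-1 (0,2)[O.X/.../OXX]+1* (1,0)[O../X../OXX]-1 (1,1)[O../.X./OXX]+1 (1,2)[O../..X/OXX]-1
p2 O@[O.X/.../OXX]: (0,1)[OOX/.../OXX]-1* (1,0)[O.X/O../OXX]-1 (1,1)[O.X/.O./OXX]-1 (1,2)[O.X/..O/OXX]-1
p3 X@[OOX/.../OXX]: (1,0)[OOX/X../OXX]+1* (1,1)[OOX/.X./OXX]+1 (1,2)[OOX/..X/OXX]+1
p4 O@[OOX/X../OXX]: (1,1)[OOX/XO./OXX]-1* (1,2)[OOX/X.O/OXX]-1
p5 X@[OOX/XO./OXX]: (1,2)[OOX/XOX/OXX]+1*
p6 O@[OOX/XOX/OXX] terminal -1; root [O../.../OXX] d6

PV length from [O../.../OXX]: 5 plies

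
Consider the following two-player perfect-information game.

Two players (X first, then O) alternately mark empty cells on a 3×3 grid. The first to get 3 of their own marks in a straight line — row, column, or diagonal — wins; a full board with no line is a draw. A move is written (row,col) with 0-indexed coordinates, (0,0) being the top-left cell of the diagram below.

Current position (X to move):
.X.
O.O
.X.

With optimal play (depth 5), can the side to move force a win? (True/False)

[.X./O.O/.X.] X move#1: (0,0):-1/XX./O.O/.X., (0,2):-1/.XX/O.O/.X., (1,1):+1/.X./OXO/.X.*, (2,0):-1/.X./O.O/XX., (2,2):-1/.X./O.O/.XX
[.X./OXO/.X.] end (terminal -1, O#2); searched .X./O.O/.X. to 5

X winning at [.X./O.O/.X.]: True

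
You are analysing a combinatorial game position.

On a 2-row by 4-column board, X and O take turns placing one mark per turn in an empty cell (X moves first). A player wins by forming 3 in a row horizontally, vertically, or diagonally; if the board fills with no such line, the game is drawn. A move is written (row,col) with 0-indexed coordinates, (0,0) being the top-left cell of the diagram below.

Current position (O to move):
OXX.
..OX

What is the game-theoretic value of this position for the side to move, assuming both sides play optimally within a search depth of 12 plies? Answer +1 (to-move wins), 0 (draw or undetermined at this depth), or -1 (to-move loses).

value(OXX./..OX, O) = 0

[OXX./..OX] O move#1: (0,3):+0/OXXO/..OX*, (1,0):-1/OXX./O.OX, (1,1):-1/OXX./.OOX
[OXXO/..OX] X move#2: (1,0):+0/OXXO/X.OX*, (1,1):+0/OXXO/.XOX
[OXXO/X.OX] O move#3: (1,1):+0/OXXO/XOOX*
[OXXO/XOOX] end (terminal +0, X#4); searched OXX./..OX to 12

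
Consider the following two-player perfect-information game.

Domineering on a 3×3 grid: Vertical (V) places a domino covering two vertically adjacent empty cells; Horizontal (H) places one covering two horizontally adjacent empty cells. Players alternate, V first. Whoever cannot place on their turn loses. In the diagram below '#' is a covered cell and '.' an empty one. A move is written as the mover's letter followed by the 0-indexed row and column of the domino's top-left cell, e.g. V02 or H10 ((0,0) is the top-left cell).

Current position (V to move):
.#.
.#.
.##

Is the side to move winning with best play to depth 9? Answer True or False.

p1 V@[.#./.#./.##]: V00[##./##./.##]+1* V02[.##/.##/.##]+1 V10[.#./##./###]+1
p2 H@[##./##./.##] terminal -1; root [.#./.#./.##] d9

V winning at [.#./.#./.##]: True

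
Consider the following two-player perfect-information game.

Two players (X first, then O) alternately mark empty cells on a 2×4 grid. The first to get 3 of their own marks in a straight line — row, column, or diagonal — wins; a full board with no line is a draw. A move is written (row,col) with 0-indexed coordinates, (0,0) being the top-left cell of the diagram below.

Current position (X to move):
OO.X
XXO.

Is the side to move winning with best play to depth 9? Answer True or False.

p1 X@[OO.X/XXO.]: (0,2)[OOXX/XXO.]+0* (1,3)[OO.X/XXOX]-1
p2 O@[OOXX/XXO.]: (1,3)[OOXX/XXOO]+0*
p3 X@[OOXX/XXOO] terminal +0; root [OO.X/XXO.] d9

X winning at [OO.X/XXO.]: False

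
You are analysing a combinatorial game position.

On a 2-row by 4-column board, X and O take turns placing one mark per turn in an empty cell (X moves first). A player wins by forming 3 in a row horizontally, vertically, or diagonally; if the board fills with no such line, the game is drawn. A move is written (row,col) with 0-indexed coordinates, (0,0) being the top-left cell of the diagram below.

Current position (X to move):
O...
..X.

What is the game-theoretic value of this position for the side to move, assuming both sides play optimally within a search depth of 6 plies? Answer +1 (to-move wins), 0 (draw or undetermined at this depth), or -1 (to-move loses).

value(O.../..X., X) = +1

[O.../..X.] X move#1: (0,1):+0/OX../..X., (0,2):+0/O.X./..X., (0,3):+0/O..X/..X., (1,0):+0/O.../X.X., (1,1):+1/O.../.XX.*, (1,3):+0/O.../..XX
[O.../.XX.] O move#2: (0,1):-1/OO../.XX.*, (0,2):-1/O.O./.XX., (0,3):-1/O..O/.XX., (1,0):-1/O.../OXX., (1,3):-1/O.../.XXO
[OO../.XX.] X move#3: (0,2):+1/OOX./.XX.*, (0,3):-1/OO.X/.XX., (1,0):+1/OO../XXX., (1,3):+1/OO../.XXX
[OOX./.XX.] O move#4: (0,3):-1/OOXO/.XX.*, (1,0):-1/OOX./OXX., (1,3):-1/OOX./.XXO
[OOXO/.XX.] X move#5: (1,0):+1/OOXO/XXX.*, (1,3):+1/OOXO/.XXX
[OOXO/XXX.] end (terminal -1, O#6); searched O.../..X. to 6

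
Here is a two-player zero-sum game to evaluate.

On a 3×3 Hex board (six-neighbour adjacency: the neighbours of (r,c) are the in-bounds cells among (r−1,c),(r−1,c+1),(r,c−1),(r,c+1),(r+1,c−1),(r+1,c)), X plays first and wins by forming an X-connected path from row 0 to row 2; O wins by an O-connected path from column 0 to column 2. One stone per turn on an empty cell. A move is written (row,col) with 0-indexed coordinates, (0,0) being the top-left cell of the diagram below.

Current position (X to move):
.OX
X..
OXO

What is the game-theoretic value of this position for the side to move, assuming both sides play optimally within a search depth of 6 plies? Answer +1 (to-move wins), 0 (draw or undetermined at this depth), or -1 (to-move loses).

p1 X@[.OX/X../OXO]: (0,0)[XOX/X../OXO]+1* (1,1)[.OX/XX./OXO]+1 (1,2)[.OX/X.X/OXO]+1
p2 O@[XOX/X../OXO]: (1,1)[XOX/XO./OXO]-1* (1,2)[XOX/X.O/OXO]-1
p3 X@[XOX/XO./OXO]: (1,2)[XOX/XOX/OXO]+1*
p4 O@[XOX/XOX/OXO] terminal -1; root [.OX/X../OXO] d6

value(.OX/X../OXO, X) = +1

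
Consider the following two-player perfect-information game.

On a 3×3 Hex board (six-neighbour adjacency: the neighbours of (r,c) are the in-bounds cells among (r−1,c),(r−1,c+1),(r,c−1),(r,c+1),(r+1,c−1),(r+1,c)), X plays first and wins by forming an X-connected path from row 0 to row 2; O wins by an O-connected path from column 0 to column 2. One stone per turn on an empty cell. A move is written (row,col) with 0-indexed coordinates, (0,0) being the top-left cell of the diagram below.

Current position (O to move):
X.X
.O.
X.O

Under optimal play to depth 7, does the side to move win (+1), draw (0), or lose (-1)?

value(X.X/.O./X.O, O) = +1

[X.X/.O./X.O] O move#1: (0,1):-1/XOX/.O./X.O, (1,0):+1/X.X/OO./X.O*, (1,2):-1/X.X/.OO/X.O, (2,1):-1/X.X/.O./XOO
[X.X/OO./X.O] X move#2: (0,1):-1/XXX/OO./X.O*, (1,2):-1/X.X/OOX/X.O, (2,1):-1/X.X/OO./XXO
[XXX/OO./X.O] O move#3: (1,2):+1/XXX/OOO/X.O*, (2,1):+1/XXX/OO./XOO
[XXX/OOO/X.O] end (terminal -1, X#4); searched X.X/.O./X.O to 7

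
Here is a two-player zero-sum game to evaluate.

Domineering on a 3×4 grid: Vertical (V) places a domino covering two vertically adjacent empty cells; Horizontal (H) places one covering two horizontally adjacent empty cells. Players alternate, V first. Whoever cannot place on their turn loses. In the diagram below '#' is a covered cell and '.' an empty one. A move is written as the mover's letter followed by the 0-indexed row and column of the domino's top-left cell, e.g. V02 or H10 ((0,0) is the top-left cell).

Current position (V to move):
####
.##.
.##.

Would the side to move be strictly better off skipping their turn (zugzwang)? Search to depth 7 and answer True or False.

p1 V@[####/.##./.##.]: V10[####/###./###.]+1* V13[####/.###/.###]+1
p2 H@[####/###./###.] terminal -1; root [####/.##./.##.] d7
suppose V passes — search the same position with H to move:
pass> p1 H@[####/.##./.##.] terminal -1; root [####/.##./.##.] d7
for V: play +1, pass +1

zugzwang(####/.##./.##., V) = False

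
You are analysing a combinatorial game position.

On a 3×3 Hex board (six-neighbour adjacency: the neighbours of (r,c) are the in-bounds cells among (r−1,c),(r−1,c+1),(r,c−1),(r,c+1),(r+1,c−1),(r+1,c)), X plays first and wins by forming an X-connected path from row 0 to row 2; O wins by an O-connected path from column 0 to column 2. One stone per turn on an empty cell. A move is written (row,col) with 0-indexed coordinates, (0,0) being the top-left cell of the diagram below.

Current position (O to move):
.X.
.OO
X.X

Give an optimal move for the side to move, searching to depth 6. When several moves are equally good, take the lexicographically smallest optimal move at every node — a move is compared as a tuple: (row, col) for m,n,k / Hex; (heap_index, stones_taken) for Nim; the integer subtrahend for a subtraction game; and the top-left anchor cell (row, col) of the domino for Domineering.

[.X./.OO/X.X] O move#1: (0,0):-1/OX./.OO/X.X, (0,2):-1/.XO/.OO/X.X, (1,0):+1/.X./OOO/X.X*, (2,1):-1/.X./.OO/XOX
[.X./OOO/X.X] end (terminal -1, X#2); searched .X./.OO/X.X to 6

O's best at [.X./.OO/X.X]: (1,0)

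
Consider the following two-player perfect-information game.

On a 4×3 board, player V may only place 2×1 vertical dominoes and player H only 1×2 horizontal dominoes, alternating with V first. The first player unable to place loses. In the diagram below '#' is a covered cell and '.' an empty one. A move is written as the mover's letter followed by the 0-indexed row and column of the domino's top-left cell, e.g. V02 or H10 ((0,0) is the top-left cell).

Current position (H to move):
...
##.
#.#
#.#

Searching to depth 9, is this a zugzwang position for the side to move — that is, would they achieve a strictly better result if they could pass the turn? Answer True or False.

zugzwang(.../##./#.#/#.#, H) = False

ply 1, H at .../##./#.#/#.# | H00=-1→##./##./#.#/#.#*; H01=-1→.##/##./#.#/#.#
ply 2, V at ##./##./#.#/#.# | V02=+1→###/###/#.#/#.#*; V21=+1→##./##./###/###
ply 3: ###/###/#.#/#.# is terminal -1 (H); from .../##./#.#/#.# depth 9
pass branch (V moves first from the same position):
  | ply 1, V at .../##./#.#/#.# | V02=+1→..#/###/#.#/#.#*; V21=-1→.../##./###/###
  | ply 2, H at ..#/###/#.#/#.# | H00=-1→###/###/#.#/#.#*
  | ply 3, V at ###/###/#.#/#.# | V21=+1→###/###/###/###*
  | ply 4: ###/###/###/### is terminal -1 (H); from .../##./#.#/#.# depth 9
H moving scores -1; H passing scores -1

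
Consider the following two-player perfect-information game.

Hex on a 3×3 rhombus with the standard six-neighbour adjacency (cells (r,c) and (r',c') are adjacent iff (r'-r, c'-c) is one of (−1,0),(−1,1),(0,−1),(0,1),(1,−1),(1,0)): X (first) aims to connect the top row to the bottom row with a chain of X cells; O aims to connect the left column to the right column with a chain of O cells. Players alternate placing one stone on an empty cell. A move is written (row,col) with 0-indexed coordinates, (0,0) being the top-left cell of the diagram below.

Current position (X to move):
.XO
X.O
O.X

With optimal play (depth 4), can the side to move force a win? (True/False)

X winning at [.XO/X.O/O.X]: False

[.XO/X.O/O.X] X move#1: (0,0):-1/XXO/X.O/O.X*, (1,1):-1/.XO/XXO/O.X, (2,1):-1/.XO/X.O/OXX
[XXO/X.O/O.X] O move#2: (1,1):+1/XXO/XOO/O.X*, (2,1):+1/XXO/X.O/OOX
[XXO/XOO/O.X] end (terminal -1, X#3); searched .XO/X.O/O.X to 4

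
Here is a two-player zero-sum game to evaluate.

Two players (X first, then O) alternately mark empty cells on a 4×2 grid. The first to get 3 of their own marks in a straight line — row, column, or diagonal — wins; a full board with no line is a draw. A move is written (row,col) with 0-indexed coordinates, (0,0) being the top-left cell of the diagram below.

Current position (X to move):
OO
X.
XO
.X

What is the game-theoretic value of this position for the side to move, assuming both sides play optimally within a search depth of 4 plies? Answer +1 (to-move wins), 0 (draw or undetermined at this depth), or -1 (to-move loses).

value(OO/X./XO/.X, X) = +1

ply 1, X at OO/X./XO/.X | (1,1)=+0→OO/XX/XO/.X; (3,0)=+1→OO/X./XO/XX*
ply 2: OO/X./XO/XX is terminal -1 (O); from OO/X./XO/.X depth 4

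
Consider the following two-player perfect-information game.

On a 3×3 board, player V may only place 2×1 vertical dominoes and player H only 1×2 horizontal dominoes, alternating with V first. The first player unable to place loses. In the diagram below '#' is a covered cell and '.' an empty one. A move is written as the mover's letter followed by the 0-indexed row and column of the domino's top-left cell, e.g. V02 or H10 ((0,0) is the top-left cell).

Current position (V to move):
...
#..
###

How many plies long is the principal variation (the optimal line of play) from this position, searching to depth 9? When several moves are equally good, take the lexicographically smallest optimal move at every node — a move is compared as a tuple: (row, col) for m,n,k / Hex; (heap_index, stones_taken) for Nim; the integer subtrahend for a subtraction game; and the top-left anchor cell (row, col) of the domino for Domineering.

PV length from [.../#../###]: 1 ply

[.../#../###] V move#1: V01:+1/.#./##./###*, V02:-1/..#/#.#/###
[.#./##./###] end (terminal -1, H#2); searched .../#../### to 9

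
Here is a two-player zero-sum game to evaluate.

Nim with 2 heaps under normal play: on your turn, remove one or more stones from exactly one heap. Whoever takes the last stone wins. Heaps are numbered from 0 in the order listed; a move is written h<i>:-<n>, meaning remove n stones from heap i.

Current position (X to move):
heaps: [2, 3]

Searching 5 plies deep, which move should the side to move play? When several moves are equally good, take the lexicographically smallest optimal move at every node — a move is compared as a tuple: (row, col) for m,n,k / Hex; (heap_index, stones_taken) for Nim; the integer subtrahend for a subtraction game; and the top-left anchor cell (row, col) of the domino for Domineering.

ply 1, X at (2,3) | h0:-1=-1→(1,3); h0:-2=-1→(0,3); h1:-1=+1→(2,2)*; h1:-2=-1→(2,1); h1:-3=-1→(2,0)
ply 2, O at (2,2) | h0:-1=-1→(1,2)*; h0:-2=-1→(0,2); h1:-1=-1→(2,1); h1:-2=-1→(2,0)
ply 3, X at (1,2) | h0:-1=-1→(0,2); h1:-1=+1→(1,1)*; h1:-2=-1→(1,0)
ply 4, O at (1,1) | h0:-1=-1→(0,1)*; h1:-1=-1→(1,0)
ply 5, X at (0,1) | h1:-1=+1→(0,0)*
ply 6: (0,0) is terminal -1 (O); from (2,3) depth 5

X's best at [(2,3)]: h1:-1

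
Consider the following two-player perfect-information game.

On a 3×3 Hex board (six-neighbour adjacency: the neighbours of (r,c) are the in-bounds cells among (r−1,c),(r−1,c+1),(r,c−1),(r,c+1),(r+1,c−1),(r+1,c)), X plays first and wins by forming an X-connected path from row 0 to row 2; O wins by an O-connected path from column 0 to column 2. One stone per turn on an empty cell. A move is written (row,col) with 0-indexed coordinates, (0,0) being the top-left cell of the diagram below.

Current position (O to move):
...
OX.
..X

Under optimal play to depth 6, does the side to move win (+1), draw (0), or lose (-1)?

value(.../OX./..X, O) = -1

p1 O@[.../OX./..X]: (0,0)[O../OX./..X]-1* (0,1)[.O./OX./..X]-1 (0,2)[..O/OX./..X]-1 (1,2)[.../OXO/..X]-1 (2,0)[.../OX./O.X]-1 (2,1)[.../OX./.OX]-1
p2 X@[O../OX./..X]: (0,1)[OX./OX./..X]+1* (0,2)[O.X/OX./..X]+1 (1,2)[O../OXX/..X]+1 (2,0)[O../OX./X.X]+1 (2,1)[O../OX./.XX]+1
p3 O@[OX./OX./..X]: (0,2)[OXO/OX./..X]-1* (1,2)[OX./OXO/..X]-1 (2,0)[OX./OX./O.X]-1 (2,1)[OX./OX./.OX]-1
p4 X@[OXO/OX./..X]: (1,2)[OXO/OXX/..X]+1* (2,0)[OXO/OX./X.X]+1 (2,1)[OXO/OX./.XX]+1
p5 O@[OXO/OXX/..X] terminal -1; root [.../OX./..X] d6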